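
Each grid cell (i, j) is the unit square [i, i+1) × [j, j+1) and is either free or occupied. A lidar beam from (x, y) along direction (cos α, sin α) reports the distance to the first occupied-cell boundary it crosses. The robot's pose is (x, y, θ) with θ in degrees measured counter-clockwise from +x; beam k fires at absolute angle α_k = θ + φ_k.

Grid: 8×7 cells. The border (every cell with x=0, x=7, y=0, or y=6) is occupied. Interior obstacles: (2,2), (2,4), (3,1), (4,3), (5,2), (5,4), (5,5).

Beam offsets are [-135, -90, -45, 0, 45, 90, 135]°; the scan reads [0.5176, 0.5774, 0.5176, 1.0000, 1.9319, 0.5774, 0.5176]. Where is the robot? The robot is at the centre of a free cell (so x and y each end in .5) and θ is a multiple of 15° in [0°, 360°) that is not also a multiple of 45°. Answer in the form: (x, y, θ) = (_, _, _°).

Enumerate (i+0.5, j+0.5, θ) over the 23 free cells and 16 admissible headings. For each, cast all 7 beams and compare to the given ranges.
  (1.5, 5.5, 195°): beam 1 = 0.5774 ≠ 0.5176 ✗
  (3.5, 3.5, 30°): beam 1 = 1.5529 ≠ 0.5176 ✗
  (1.5, 2.5, 210°): beam 1 = 1.9319 ≠ 0.5176 ✗
  (3.5, 3.5, 210°): beam 1 = 2.5882 ≠ 0.5176 ✗
  …
  (6.5, 5.5, 240°): r_1=0.5176, r_2=0.5774, r_3=0.5176, r_4=1.0000, r_5=1.9319, r_6=0.5774, r_7=0.5176 — all match ✓
No second candidate reproduces the full scan.

(x, y, θ) = (6.5, 5.5, 240°)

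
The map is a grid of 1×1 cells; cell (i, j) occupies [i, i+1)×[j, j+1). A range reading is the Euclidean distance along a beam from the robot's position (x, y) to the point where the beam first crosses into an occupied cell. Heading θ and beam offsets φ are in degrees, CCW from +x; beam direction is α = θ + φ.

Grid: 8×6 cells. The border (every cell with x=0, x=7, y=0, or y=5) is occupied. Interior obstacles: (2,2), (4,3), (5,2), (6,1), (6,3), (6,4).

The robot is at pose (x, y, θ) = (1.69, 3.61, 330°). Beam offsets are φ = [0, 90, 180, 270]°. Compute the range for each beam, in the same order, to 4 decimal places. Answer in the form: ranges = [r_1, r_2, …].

beam 1: φ=0°, α=330°
  d=(0.8660,-0.5000)  start (1,3)  tX=0.3580 tY=1.2200  stride 1/|dx|=1.1547 1/|dy|=2.0000
    cross x-line → (2,3), t=0.3580
    cross y-line → (2,2), t=1.2200 (wall)
  → r_1 = 1.2200
beam 2: φ=90°, α=60°
  d=(0.5000,0.8660)  start (1,3)  tX=0.6200 tY=0.4503  stride 1/|dx|=2.0000 1/|dy|=1.1547
    cross y-line → (1,4), t=0.4503
    cross x-line → (2,4), t=0.6200
    cross y-line → (2,5), t=1.6050 (wall)
  → r_2 = 1.6050
beam 3: φ=180°, α=150°
  d=(-0.8660,0.5000)  start (1,3)  tX=0.7967 tY=0.7800  stride 1/|dx|=1.1547 1/|dy|=2.0000
    cross y-line → (1,4), t=0.7800
    cross x-line → (0,4), t=0.7967 (wall)
  → r_3 = 0.7967
beam 4: φ=270°, α=240°
  d=(-0.5000,-0.8660)  start (1,3)  tX=1.3800 tY=0.7044  stride 1/|dx|=2.0000 1/|dy|=1.1547
    cross y-line → (1,2), t=0.7044
    cross x-line → (0,2), t=1.3800 (wall)
  → r_4 = 1.3800

ranges = [1.2200, 1.6050, 0.7967, 1.3800]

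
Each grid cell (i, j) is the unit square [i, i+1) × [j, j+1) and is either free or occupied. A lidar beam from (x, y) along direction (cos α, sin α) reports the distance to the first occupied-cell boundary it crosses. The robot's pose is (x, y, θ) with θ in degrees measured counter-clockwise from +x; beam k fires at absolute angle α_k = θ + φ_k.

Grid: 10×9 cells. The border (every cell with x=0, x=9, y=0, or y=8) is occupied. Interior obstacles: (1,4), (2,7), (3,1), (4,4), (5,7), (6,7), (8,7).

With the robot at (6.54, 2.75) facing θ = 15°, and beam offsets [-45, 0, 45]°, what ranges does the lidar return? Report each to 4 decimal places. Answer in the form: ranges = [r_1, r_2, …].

beam 1: φ=-45°, α=330°
  direction (0.8660, -0.5000); cell (6,2); t to first gridline: x 0.5312, y 1.5000 (then +1.1547 / +2.0000)
    (7,2) via x @ 0.5312
    (7,1) via y @ 1.5000
    (8,1) via x @ 1.6859
    (9,1) via x @ 2.8406  # hit
  → r_1 = 2.8406
beam 2: φ=0°, α=15°
  direction (0.9659, 0.2588); cell (6,2); t to first gridline: x 0.4762, y 0.9659 (then +1.0353 / +3.8637)
    (7,2) via x @ 0.4762
    (7,3) via y @ 0.9659
    (8,3) via x @ 1.5115
    (9,3) via x @ 2.5468  # hit
  → r_2 = 2.5468
beam 3: φ=45°, α=60°
  direction (0.5000, 0.8660); cell (6,2); t to first gridline: x 0.9200, y 0.2887 (then +2.0000 / +1.1547)
    (6,3) via y @ 0.2887
    (7,3) via x @ 0.9200
    (7,4) via y @ 1.4434
    (7,5) via y @ 2.5981
    (8,5) via x @ 2.9200
    (8,6) via y @ 3.7528
    (8,7) via y @ 4.9075  # hit
  → r_3 = 4.9075

ranges = [2.8406, 2.5468, 4.9075]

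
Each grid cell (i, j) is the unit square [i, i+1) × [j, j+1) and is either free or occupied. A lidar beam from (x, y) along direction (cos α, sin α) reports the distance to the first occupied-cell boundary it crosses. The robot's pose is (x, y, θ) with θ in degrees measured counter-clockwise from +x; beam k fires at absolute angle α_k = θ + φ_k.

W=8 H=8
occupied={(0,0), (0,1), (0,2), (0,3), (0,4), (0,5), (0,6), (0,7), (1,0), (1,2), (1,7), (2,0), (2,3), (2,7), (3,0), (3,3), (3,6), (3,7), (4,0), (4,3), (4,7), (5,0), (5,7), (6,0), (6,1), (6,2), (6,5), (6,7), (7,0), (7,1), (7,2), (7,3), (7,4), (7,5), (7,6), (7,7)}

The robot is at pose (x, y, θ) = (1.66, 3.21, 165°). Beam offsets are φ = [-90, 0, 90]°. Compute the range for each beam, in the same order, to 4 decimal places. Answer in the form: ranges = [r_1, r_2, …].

ranges = [3.9237, 0.6833, 0.2174]

beam 1: φ=-90°, α=75°
  dir = (cos 75°, sin 75°) = (0.2588, 0.9659); from cell (1,3)
  next x-line at t=1.3137, next y-line at t=0.8179; Δt_x=3.8637, Δt_y=1.0353
    y: enter (1,4) at t=0.8179
    x: enter (2,4) at t=1.3137
    y: enter (2,5) at t=1.8531
    y: enter (2,6) at t=2.8884
    y: enter (2,7) at t=3.9237 ← occupied
  → r_1 = 3.9237
beam 2: φ=0°, α=165°
  dir = (cos 165°, sin 165°) = (-0.9659, 0.2588); from cell (1,3)
  next x-line at t=0.6833, next y-line at t=3.0523; Δt_x=1.0353, Δt_y=3.8637
    x: enter (0,3) at t=0.6833 ← occupied
  → r_2 = 0.6833
beam 3: φ=90°, α=255°
  dir = (cos 255°, sin 255°) = (-0.2588, -0.9659); from cell (1,3)
  next x-line at t=2.5500, next y-line at t=0.2174; Δt_x=3.8637, Δt_y=1.0353
    y: enter (1,2) at t=0.2174 ← occupied
  → r_3 = 0.2174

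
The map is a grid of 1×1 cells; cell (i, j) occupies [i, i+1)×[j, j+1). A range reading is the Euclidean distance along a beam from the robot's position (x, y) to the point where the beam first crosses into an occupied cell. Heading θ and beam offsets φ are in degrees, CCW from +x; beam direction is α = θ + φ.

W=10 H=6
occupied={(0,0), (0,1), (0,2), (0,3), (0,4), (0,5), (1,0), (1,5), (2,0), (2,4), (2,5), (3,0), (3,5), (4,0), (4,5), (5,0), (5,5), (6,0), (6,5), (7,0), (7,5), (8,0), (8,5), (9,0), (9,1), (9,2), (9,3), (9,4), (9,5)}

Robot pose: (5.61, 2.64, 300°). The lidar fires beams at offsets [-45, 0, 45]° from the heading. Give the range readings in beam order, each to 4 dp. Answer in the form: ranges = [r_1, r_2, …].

ranges = [1.6979, 1.8937, 3.5096]

beam 1: φ=-45°, α=255°
  dir = (cos 255°, sin 255°) = (-0.2588, -0.9659); from cell (5,2)
  next x-line at t=2.3569, next y-line at t=0.6626; Δt_x=3.8637, Δt_y=1.0353
    y: enter (5,1) at t=0.6626
    y: enter (5,0) at t=1.6979 ← occupied
  → r_1 = 1.6979
beam 2: φ=0°, α=300°
  dir = (cos 300°, sin 300°) = (0.5000, -0.8660); from cell (5,2)
  next x-line at t=0.7800, next y-line at t=0.7390; Δt_x=2.0000, Δt_y=1.1547
    y: enter (5,1) at t=0.7390
    x: enter (6,1) at t=0.7800
    y: enter (6,0) at t=1.8937 ← occupied
  → r_2 = 1.8937
beam 3: φ=45°, α=345°
  dir = (cos 345°, sin 345°) = (0.9659, -0.2588); from cell (5,2)
  next x-line at t=0.4038, next y-line at t=2.4728; Δt_x=1.0353, Δt_y=3.8637
    x: enter (6,2) at t=0.4038
    x: enter (7,2) at t=1.4390
    y: enter (7,1) at t=2.4728
    x: enter (8,1) at t=2.4743
    x: enter (9,1) at t=3.5096 ← occupied
  → r_3 = 3.5096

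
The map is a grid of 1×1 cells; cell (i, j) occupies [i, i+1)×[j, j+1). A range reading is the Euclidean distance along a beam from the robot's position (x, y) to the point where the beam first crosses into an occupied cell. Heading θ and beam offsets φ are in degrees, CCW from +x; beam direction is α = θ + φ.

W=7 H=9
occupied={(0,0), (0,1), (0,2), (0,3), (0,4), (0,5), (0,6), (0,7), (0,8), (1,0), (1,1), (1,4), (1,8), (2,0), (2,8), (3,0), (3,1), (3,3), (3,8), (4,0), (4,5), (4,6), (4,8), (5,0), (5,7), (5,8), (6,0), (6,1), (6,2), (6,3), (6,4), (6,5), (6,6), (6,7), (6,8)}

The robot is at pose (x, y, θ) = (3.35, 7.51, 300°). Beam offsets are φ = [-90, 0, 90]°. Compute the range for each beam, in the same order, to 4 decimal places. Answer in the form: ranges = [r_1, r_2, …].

beam 1: φ=-90°, α=210°
  dir = (cos 210°, sin 210°) = (-0.8660, -0.5000); from cell (3,7)
  next x-line at t=0.4041, next y-line at t=1.0200; Δt_x=1.1547, Δt_y=2.0000
    x: enter (2,7) at t=0.4041
    y: enter (2,6) at t=1.0200
    x: enter (1,6) at t=1.5588
    x: enter (0,6) at t=2.7135 ← occupied
  → r_1 = 2.7135
beam 2: φ=0°, α=300°
  dir = (cos 300°, sin 300°) = (0.5000, -0.8660); from cell (3,7)
  next x-line at t=1.3000, next y-line at t=0.5889; Δt_x=2.0000, Δt_y=1.1547
    y: enter (3,6) at t=0.5889
    x: enter (4,6) at t=1.3000 ← occupied
  → r_2 = 1.3000
beam 3: φ=90°, α=30°
  dir = (cos 30°, sin 30°) = (0.8660, 0.5000); from cell (3,7)
  next x-line at t=0.7506, next y-line at t=0.9800; Δt_x=1.1547, Δt_y=2.0000
    x: enter (4,7) at t=0.7506
    y: enter (4,8) at t=0.9800 ← occupied
  → r_3 = 0.9800

ranges = [2.7135, 1.3000, 0.9800]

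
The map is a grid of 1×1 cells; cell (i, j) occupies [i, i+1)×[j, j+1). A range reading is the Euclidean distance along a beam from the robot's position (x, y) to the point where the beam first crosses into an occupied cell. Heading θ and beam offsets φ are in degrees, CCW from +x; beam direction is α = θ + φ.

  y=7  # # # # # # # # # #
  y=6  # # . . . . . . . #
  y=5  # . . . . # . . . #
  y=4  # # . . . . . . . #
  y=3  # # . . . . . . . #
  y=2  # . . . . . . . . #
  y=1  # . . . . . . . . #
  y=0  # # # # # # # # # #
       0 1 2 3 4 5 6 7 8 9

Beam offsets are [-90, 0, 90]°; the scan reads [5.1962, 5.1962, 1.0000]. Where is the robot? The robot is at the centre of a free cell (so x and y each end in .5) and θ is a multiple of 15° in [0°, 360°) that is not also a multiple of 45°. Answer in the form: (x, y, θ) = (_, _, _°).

(x, y, θ) = (4.5, 1.5, 120°)

Enumerate (i+0.5, j+0.5, θ) over the 44 free cells and 16 admissible headings. For each, cast all 3 beams and compare to the given ranges.
  (7.5, 6.5, 105°): beam 1 = 1.5529 ≠ 5.1962 ✗
  (7.5, 6.5, 15°): beam 1 = 5.6940 ≠ 5.1962 ✗
  (3.5, 5.5, 150°): beam 1 = 1.7321 ≠ 5.1962 ✗
  …
  (4.5, 1.5, 120°): r_1=5.1962, r_2=5.1962, r_3=1.0000 — all match ✓
No second candidate reproduces the full scan.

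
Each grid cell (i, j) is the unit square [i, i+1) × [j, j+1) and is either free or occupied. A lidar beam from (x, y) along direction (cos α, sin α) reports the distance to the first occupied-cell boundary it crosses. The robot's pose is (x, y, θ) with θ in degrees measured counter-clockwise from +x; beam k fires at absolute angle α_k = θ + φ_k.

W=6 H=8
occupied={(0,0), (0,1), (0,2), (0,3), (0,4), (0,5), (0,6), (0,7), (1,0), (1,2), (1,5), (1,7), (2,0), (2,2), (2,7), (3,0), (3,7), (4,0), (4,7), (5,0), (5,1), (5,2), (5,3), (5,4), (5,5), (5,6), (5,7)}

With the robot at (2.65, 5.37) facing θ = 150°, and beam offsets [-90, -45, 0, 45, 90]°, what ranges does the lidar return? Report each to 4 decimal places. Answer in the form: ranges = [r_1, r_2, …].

ranges = [1.8822, 1.6875, 0.7506, 0.6729, 2.7366]

beam 1: φ=-90°, α=60°
  direction (0.5000, 0.8660); cell (2,5); t to first gridline: x 0.7000, y 0.7275 (then +2.0000 / +1.1547)
    (3,5) via x @ 0.7000
    (3,6) via y @ 0.7275
    (3,7) via y @ 1.8822  # hit
  → r_1 = 1.8822
beam 2: φ=-45°, α=105°
  direction (-0.2588, 0.9659); cell (2,5); t to first gridline: x 2.5114, y 0.6522 (then +3.8637 / +1.0353)
    (2,6) via y @ 0.6522
    (2,7) via y @ 1.6875  # hit
  → r_2 = 1.6875
beam 3: φ=0°, α=150°
  direction (-0.8660, 0.5000); cell (2,5); t to first gridline: x 0.7506, y 1.2600 (then +1.1547 / +2.0000)
    (1,5) via x @ 0.7506  # hit
  → r_3 = 0.7506
beam 4: φ=45°, α=195°
  direction (-0.9659, -0.2588); cell (2,5); t to first gridline: x 0.6729, y 1.4296 (then +1.0353 / +3.8637)
    (1,5) via x @ 0.6729  # hit
  → r_4 = 0.6729
beam 5: φ=90°, α=240°
  direction (-0.5000, -0.8660); cell (2,5); t to first gridline: x 1.3000, y 0.4272 (then +2.0000 / +1.1547)
    (2,4) via y @ 0.4272
    (1,4) via x @ 1.3000
    (1,3) via y @ 1.5819
    (1,2) via y @ 2.7366  # hit
  → r_5 = 2.7366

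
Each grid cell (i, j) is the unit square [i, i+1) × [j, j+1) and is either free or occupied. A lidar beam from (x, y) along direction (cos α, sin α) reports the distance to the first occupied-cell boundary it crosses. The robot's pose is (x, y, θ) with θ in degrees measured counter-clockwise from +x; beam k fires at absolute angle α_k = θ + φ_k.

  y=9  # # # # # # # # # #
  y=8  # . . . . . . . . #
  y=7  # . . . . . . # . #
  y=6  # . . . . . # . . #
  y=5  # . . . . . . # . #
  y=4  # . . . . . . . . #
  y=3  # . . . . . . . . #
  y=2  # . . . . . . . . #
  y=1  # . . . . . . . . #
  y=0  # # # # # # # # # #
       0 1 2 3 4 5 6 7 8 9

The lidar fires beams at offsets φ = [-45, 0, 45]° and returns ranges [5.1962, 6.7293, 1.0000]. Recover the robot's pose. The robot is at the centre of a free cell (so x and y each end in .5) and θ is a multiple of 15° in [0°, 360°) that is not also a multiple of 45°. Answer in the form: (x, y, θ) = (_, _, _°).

(x, y, θ) = (5.5, 7.5, 255°)

The pose lattice has 61·16 = 976 candidates. Test each by forward raycasting.
  (4.5, 6.5, 330°): beam 1 = 5.6940 ≠ 5.1962 ✗
  (7.5, 3.5, 60°): beam 1 = 1.5529 ≠ 5.1962 ✗
  (6.5, 7.5, 345°): beam 1 = 0.5774 ≠ 5.1962 ✗
  …
  (5.5, 7.5, 255°): r_1=5.1962, r_2=6.7293, r_3=1.0000 — all match ✓
Only this pose fits every beam.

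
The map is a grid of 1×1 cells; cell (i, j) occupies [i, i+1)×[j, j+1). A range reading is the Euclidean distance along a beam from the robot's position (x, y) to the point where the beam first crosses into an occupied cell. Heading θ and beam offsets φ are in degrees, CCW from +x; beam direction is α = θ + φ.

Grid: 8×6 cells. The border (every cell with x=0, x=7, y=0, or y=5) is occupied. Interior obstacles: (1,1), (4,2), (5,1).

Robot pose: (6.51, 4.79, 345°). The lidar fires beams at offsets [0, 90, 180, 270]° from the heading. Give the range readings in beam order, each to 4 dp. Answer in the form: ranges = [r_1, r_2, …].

ranges = [0.5073, 0.2174, 0.8114, 2.8884]

beam 1: φ=0°, α=345°
  direction (0.9659, -0.2588); cell (6,4); t to first gridline: x 0.5073, y 3.0523 (then +1.0353 / +3.8637)
    (7,4) via x @ 0.5073  # hit
  → r_1 = 0.5073
beam 2: φ=90°, α=75°
  direction (0.2588, 0.9659); cell (6,4); t to first gridline: x 1.8932, y 0.2174 (then +3.8637 / +1.0353)
    (6,5) via y @ 0.2174  # hit
  → r_2 = 0.2174
beam 3: φ=180°, α=165°
  direction (-0.9659, 0.2588); cell (6,4); t to first gridline: x 0.5280, y 0.8114 (then +1.0353 / +3.8637)
    (5,4) via x @ 0.5280
    (5,5) via y @ 0.8114  # hit
  → r_3 = 0.8114
beam 4: φ=270°, α=255°
  direction (-0.2588, -0.9659); cell (6,4); t to first gridline: x 1.9705, y 0.8179 (then +3.8637 / +1.0353)
    (6,3) via y @ 0.8179
    (6,2) via y @ 1.8531
    (5,2) via x @ 1.9705
    (5,1) via y @ 2.8884  # hit
  → r_4 = 2.8884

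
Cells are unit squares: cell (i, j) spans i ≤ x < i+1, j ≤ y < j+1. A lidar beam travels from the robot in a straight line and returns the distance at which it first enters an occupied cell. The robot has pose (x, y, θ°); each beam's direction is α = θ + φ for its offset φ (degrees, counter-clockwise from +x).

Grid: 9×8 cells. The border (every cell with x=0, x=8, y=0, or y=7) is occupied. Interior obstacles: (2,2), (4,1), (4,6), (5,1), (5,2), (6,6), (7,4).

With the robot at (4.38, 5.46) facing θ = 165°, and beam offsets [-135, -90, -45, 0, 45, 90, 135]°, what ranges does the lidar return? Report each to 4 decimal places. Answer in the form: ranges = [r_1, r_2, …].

beam 1: φ=-135°, α=30°
  cosα=0.8660 sinα=0.5000 | (4,5) | tMaxX 0.7159 tMaxY 1.0800 | tΔX 1.1547 tΔY 2.0000
    t=0.7159 [x] (5,5)
    t=1.0800 [y] (5,6)
    t=1.8706 [x] (6,6) — stop
  → r_1 = 1.8706
beam 2: φ=-90°, α=75°
  cosα=0.2588 sinα=0.9659 | (4,5) | tMaxX 2.3955 tMaxY 0.5590 | tΔX 3.8637 tΔY 1.0353
    t=0.5590 [y] (4,6) — stop
  → r_2 = 0.5590
beam 3: φ=-45°, α=120°
  cosα=-0.5000 sinα=0.8660 | (4,5) | tMaxX 0.7600 tMaxY 0.6235 | tΔX 2.0000 tΔY 1.1547
    t=0.6235 [y] (4,6) — stop
  → r_3 = 0.6235
beam 4: φ=0°, α=165°
  cosα=-0.9659 sinα=0.2588 | (4,5) | tMaxX 0.3934 tMaxY 2.0864 | tΔX 1.0353 tΔY 3.8637
    t=0.3934 [x] (3,5)
    t=1.4287 [x] (2,5)
    t=2.0864 [y] (2,6)
    t=2.4640 [x] (1,6)
    t=3.4992 [x] (0,6) — stop
  → r_4 = 3.4992
beam 5: φ=45°, α=210°
  cosα=-0.8660 sinα=-0.5000 | (4,5) | tMaxX 0.4388 tMaxY 0.9200 | tΔX 1.1547 tΔY 2.0000
    t=0.4388 [x] (3,5)
    t=0.9200 [y] (3,4)
    t=1.5935 [x] (2,4)
    t=2.7482 [x] (1,4)
    t=2.9200 [y] (1,3)
    t=3.9029 [x] (0,3) — stop
  → r_5 = 3.9029
beam 6: φ=90°, α=255°
  cosα=-0.2588 sinα=-0.9659 | (4,5) | tMaxX 1.4682 tMaxY 0.4762 | tΔX 3.8637 tΔY 1.0353
    t=0.4762 [y] (4,4)
    t=1.4682 [x] (3,4)
    t=1.5115 [y] (3,3)
    t=2.5468 [y] (3,2)
    t=3.5821 [y] (3,1)
    t=4.6173 [y] (3,0) — stop
  → r_6 = 4.6173
beam 7: φ=135°, α=300°
  cosα=0.5000 sinα=-0.8660 | (4,5) | tMaxX 1.2400 tMaxY 0.5312 | tΔX 2.0000 tΔY 1.1547
    t=0.5312 [y] (4,4)
    t=1.2400 [x] (5,4)
    t=1.6859 [y] (5,3)
    t=2.8406 [y] (5,2) — stop
  → r_7 = 2.8406

ranges = [1.8706, 0.5590, 0.6235, 3.4992, 3.9029, 4.6173, 2.8406]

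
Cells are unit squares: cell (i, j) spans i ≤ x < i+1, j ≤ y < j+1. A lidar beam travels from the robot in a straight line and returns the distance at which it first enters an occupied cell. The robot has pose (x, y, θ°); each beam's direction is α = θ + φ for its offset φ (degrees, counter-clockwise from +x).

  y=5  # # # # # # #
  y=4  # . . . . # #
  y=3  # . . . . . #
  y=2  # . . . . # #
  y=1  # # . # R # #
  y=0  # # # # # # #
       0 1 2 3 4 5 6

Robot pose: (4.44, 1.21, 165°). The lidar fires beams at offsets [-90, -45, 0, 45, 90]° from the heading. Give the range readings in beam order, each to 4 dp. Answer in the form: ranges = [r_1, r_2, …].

beam 1: φ=-90°, α=75°
  dir = (cos 75°, sin 75°) = (0.2588, 0.9659); from cell (4,1)
  next x-line at t=2.1637, next y-line at t=0.8179; Δt_x=3.8637, Δt_y=1.0353
    y: enter (4,2) at t=0.8179
    y: enter (4,3) at t=1.8531
    x: enter (5,3) at t=2.1637
    y: enter (5,4) at t=2.8884 ← occupied
  → r_1 = 2.8884
beam 2: φ=-45°, α=120°
  dir = (cos 120°, sin 120°) = (-0.5000, 0.8660); from cell (4,1)
  next x-line at t=0.8800, next y-line at t=0.9122; Δt_x=2.0000, Δt_y=1.1547
    x: enter (3,1) at t=0.8800 ← occupied
  → r_2 = 0.8800
beam 3: φ=0°, α=165°
  dir = (cos 165°, sin 165°) = (-0.9659, 0.2588); from cell (4,1)
  next x-line at t=0.4555, next y-line at t=3.0523; Δt_x=1.0353, Δt_y=3.8637
    x: enter (3,1) at t=0.4555 ← occupied
  → r_3 = 0.4555
beam 4: φ=45°, α=210°
  dir = (cos 210°, sin 210°) = (-0.8660, -0.5000); from cell (4,1)
  next x-line at t=0.5081, next y-line at t=0.4200; Δt_x=1.1547, Δt_y=2.0000
    y: enter (4,0) at t=0.4200 ← occupied
  → r_4 = 0.4200
beam 5: φ=90°, α=255°
  dir = (cos 255°, sin 255°) = (-0.2588, -0.9659); from cell (4,1)
  next x-line at t=1.7000, next y-line at t=0.2174; Δt_x=3.8637, Δt_y=1.0353
    y: enter (4,0) at t=0.2174 ← occupied
  → r_5 = 0.2174

ranges = [2.8884, 0.8800, 0.4555, 0.4200, 0.2174]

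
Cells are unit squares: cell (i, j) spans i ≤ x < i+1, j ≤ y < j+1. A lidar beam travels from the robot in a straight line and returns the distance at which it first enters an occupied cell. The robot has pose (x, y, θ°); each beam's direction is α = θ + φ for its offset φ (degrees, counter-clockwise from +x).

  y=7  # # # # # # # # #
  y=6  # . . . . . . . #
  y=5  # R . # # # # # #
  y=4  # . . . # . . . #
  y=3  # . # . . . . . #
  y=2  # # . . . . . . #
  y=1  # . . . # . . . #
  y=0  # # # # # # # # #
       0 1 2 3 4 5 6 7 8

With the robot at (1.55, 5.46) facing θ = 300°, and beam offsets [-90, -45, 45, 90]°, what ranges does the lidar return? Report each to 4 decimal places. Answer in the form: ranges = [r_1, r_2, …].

beam 1: φ=-90°, α=210°
  cosα=-0.8660 sinα=-0.5000 | (1,5) | tMaxX 0.6351 tMaxY 0.9200 | tΔX 1.1547 tΔY 2.0000
    t=0.6351 [x] (0,5) — stop
  → r_1 = 0.6351
beam 2: φ=-45°, α=255°
  cosα=-0.2588 sinα=-0.9659 | (1,5) | tMaxX 2.1250 tMaxY 0.4762 | tΔX 3.8637 tΔY 1.0353
    t=0.4762 [y] (1,4)
    t=1.5115 [y] (1,3)
    t=2.1250 [x] (0,3) — stop
  → r_2 = 2.1250
beam 3: φ=45°, α=345°
  cosα=0.9659 sinα=-0.2588 | (1,5) | tMaxX 0.4659 tMaxY 1.7773 | tΔX 1.0353 tΔY 3.8637
    t=0.4659 [x] (2,5)
    t=1.5012 [x] (3,5) — stop
  → r_3 = 1.5012
beam 4: φ=90°, α=30°
  cosα=0.8660 sinα=0.5000 | (1,5) | tMaxX 0.5196 tMaxY 1.0800 | tΔX 1.1547 tΔY 2.0000
    t=0.5196 [x] (2,5)
    t=1.0800 [y] (2,6)
    t=1.6743 [x] (3,6)
    t=2.8290 [x] (4,6)
    t=3.0800 [y] (4,7) — stop
  → r_4 = 3.0800

ranges = [0.6351, 2.1250, 1.5012, 3.0800]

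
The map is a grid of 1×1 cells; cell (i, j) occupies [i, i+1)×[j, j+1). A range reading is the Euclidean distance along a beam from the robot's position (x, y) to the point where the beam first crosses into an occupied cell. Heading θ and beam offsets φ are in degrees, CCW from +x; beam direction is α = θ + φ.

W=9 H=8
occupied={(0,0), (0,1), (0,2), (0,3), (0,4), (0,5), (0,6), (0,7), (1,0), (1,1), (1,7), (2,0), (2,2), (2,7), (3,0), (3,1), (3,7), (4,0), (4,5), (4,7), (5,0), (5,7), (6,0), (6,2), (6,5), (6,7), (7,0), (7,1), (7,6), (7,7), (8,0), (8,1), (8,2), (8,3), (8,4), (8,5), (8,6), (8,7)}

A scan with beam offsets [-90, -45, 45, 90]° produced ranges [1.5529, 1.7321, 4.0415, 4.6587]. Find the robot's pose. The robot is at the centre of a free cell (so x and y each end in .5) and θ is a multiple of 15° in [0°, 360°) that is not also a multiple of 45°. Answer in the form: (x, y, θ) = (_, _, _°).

(x, y, θ) = (4.5, 2.5, 345°)

The pose lattice has 34·16 = 544 candidates. Test each by forward raycasting.
  (6.5, 6.5, 255°): beam 1 = 1.9319 ≠ 1.5529 ✗
  (4.5, 1.5, 60°): beam 1 = 1.0000 ≠ 1.5529 ✗
  (2.5, 6.5, 165°): beam 1 = 0.5176 ≠ 1.5529 ✗
  (4.5, 2.5, 240°): beam 1 = 4.0415 ≠ 1.5529 ✗
  (3.5, 4.5, 165°): beam 1 = 2.5882 ≠ 1.5529 ✗
  …
  (4.5, 2.5, 345°): r_1=1.5529, r_2=1.7321, r_3=4.0415, r_4=4.6587 — all match ✓
No second candidate reproduces the full scan.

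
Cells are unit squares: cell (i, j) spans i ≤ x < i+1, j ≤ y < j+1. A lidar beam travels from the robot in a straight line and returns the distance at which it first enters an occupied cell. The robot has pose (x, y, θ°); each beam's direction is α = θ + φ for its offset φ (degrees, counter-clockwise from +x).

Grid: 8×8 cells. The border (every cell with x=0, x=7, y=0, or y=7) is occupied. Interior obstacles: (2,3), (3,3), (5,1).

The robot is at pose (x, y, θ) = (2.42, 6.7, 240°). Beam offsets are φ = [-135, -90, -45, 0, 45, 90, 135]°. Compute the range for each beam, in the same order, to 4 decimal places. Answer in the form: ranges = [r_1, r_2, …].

beam 1: φ=-135°, α=105°
  cosα=-0.2588 sinα=0.9659 | (2,6) | tMaxX 1.6228 tMaxY 0.3106 | tΔX 3.8637 tΔY 1.0353
    t=0.3106 [y] (2,7) — stop
  → r_1 = 0.3106
beam 2: φ=-90°, α=150°
  cosα=-0.8660 sinα=0.5000 | (2,6) | tMaxX 0.4850 tMaxY 0.6000 | tΔX 1.1547 tΔY 2.0000
    t=0.4850 [x] (1,6)
    t=0.6000 [y] (1,7) — stop
  → r_2 = 0.6000
beam 3: φ=-45°, α=195°
  cosα=-0.9659 sinα=-0.2588 | (2,6) | tMaxX 0.4348 tMaxY 2.7046 | tΔX 1.0353 tΔY 3.8637
    t=0.4348 [x] (1,6)
    t=1.4701 [x] (0,6) — stop
  → r_3 = 1.4701
beam 4: φ=0°, α=240°
  cosα=-0.5000 sinα=-0.8660 | (2,6) | tMaxX 0.8400 tMaxY 0.8083 | tΔX 2.0000 tΔY 1.1547
    t=0.8083 [y] (2,5)
    t=0.8400 [x] (1,5)
    t=1.9630 [y] (1,4)
    t=2.8400 [x] (0,4) — stop
  → r_4 = 2.8400
beam 5: φ=45°, α=285°
  cosα=0.2588 sinα=-0.9659 | (2,6) | tMaxX 2.2409 tMaxY 0.7247 | tΔX 3.8637 tΔY 1.0353
    t=0.7247 [y] (2,5)
    t=1.7600 [y] (2,4)
    t=2.2409 [x] (3,4)
    t=2.7952 [y] (3,3) — stop
  → r_5 = 2.7952
beam 6: φ=90°, α=330°
  cosα=0.8660 sinα=-0.5000 | (2,6) | tMaxX 0.6697 tMaxY 1.4000 | tΔX 1.1547 tΔY 2.0000
    t=0.6697 [x] (3,6)
    t=1.4000 [y] (3,5)
    t=1.8244 [x] (4,5)
    t=2.9791 [x] (5,5)
    t=3.4000 [y] (5,4)
    t=4.1338 [x] (6,4)
    t=5.2885 [x] (7,4) — stop
  → r_6 = 5.2885
beam 7: φ=135°, α=15°
  cosα=0.9659 sinα=0.2588 | (2,6) | tMaxX 0.6005 tMaxY 1.1591 | tΔX 1.0353 tΔY 3.8637
    t=0.6005 [x] (3,6)
    t=1.1591 [y] (3,7) — stop
  → r_7 = 1.1591

ranges = [0.3106, 0.6000, 1.4701, 2.8400, 2.7952, 5.2885, 1.1591]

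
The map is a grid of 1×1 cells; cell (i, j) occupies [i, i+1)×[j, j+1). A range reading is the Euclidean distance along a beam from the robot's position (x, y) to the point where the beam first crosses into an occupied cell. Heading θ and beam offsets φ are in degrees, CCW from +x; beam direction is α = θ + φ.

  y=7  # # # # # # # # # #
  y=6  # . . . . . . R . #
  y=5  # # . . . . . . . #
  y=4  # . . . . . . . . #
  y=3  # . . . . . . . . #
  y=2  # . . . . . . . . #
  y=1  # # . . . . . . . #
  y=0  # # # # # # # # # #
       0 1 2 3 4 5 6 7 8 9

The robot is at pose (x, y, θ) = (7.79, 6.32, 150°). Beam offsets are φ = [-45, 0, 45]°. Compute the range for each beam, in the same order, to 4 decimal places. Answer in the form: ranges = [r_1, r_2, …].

beam 1: φ=-45°, α=105°
  cosα=-0.2588 sinα=0.9659 | (7,6) | tMaxX 3.0523 tMaxY 0.7040 | tΔX 3.8637 tΔY 1.0353
    t=0.7040 [y] (7,7) — stop
  → r_1 = 0.7040
beam 2: φ=0°, α=150°
  cosα=-0.8660 sinα=0.5000 | (7,6) | tMaxX 0.9122 tMaxY 1.3600 | tΔX 1.1547 tΔY 2.0000
    t=0.9122 [x] (6,6)
    t=1.3600 [y] (6,7) — stop
  → r_2 = 1.3600
beam 3: φ=45°, α=195°
  cosα=-0.9659 sinα=-0.2588 | (7,6) | tMaxX 0.8179 tMaxY 1.2364 | tΔX 1.0353 tΔY 3.8637
    t=0.8179 [x] (6,6)
    t=1.2364 [y] (6,5)
    t=1.8531 [x] (5,5)
    t=2.8884 [x] (4,5)
    t=3.9237 [x] (3,5)
    t=4.9590 [x] (2,5)
    t=5.1001 [y] (2,4)
    t=5.9942 [x] (1,4)
    t=7.0295 [x] (0,4) — stop
  → r_3 = 7.0295

ranges = [0.7040, 1.3600, 7.0295]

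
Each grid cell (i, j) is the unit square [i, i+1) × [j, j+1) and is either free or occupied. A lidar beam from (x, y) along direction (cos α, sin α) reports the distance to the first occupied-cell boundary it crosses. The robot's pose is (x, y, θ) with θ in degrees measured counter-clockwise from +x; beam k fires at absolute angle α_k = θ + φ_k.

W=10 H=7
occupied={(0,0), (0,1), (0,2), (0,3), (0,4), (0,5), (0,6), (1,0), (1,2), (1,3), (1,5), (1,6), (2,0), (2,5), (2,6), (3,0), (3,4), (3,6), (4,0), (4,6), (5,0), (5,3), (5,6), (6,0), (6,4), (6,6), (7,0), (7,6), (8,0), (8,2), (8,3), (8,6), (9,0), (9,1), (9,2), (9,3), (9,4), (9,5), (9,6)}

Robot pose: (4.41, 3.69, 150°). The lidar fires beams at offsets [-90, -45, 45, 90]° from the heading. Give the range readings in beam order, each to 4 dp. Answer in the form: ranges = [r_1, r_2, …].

ranges = [2.6674, 2.3915, 2.4950, 3.1061]

beam 1: φ=-90°, α=60°
  direction (0.5000, 0.8660); cell (4,3); t to first gridline: x 1.1800, y 0.3580 (then +2.0000 / +1.1547)
    (4,4) via y @ 0.3580
    (5,4) via x @ 1.1800
    (5,5) via y @ 1.5127
    (5,6) via y @ 2.6674  # hit
  → r_1 = 2.6674
beam 2: φ=-45°, α=105°
  direction (-0.2588, 0.9659); cell (4,3); t to first gridline: x 1.5841, y 0.3209 (then +3.8637 / +1.0353)
    (4,4) via y @ 0.3209
    (4,5) via y @ 1.3562
    (3,5) via x @ 1.5841
    (3,6) via y @ 2.3915  # hit
  → r_2 = 2.3915
beam 3: φ=45°, α=195°
  direction (-0.9659, -0.2588); cell (4,3); t to first gridline: x 0.4245, y 2.6660 (then +1.0353 / +3.8637)
    (3,3) via x @ 0.4245
    (2,3) via x @ 1.4597
    (1,3) via x @ 2.4950  # hit
  → r_3 = 2.4950
beam 4: φ=90°, α=240°
  direction (-0.5000, -0.8660); cell (4,3); t to first gridline: x 0.8200, y 0.7967 (then +2.0000 / +1.1547)
    (4,2) via y @ 0.7967
    (3,2) via x @ 0.8200
    (3,1) via y @ 1.9514
    (2,1) via x @ 2.8200
    (2,0) via y @ 3.1061  # hit
  → r_4 = 3.1061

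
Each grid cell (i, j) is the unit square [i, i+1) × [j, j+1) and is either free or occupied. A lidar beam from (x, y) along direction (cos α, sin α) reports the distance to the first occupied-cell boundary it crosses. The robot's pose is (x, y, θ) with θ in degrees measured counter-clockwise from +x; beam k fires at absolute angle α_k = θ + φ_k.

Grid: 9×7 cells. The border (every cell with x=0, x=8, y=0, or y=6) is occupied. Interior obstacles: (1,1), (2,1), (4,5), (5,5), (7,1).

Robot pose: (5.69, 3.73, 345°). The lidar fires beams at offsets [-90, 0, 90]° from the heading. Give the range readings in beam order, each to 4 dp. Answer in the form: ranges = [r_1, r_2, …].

beam 1: φ=-90°, α=255°
  d=(-0.2588,-0.9659)  start (5,3)  tX=2.6660 tY=0.7558  stride 1/|dx|=3.8637 1/|dy|=1.0353
    cross y-line → (5,2), t=0.7558
    cross y-line → (5,1), t=1.7910
    cross x-line → (4,1), t=2.6660
    cross y-line → (4,0), t=2.8263 (wall)
  → r_1 = 2.8263
beam 2: φ=0°, α=345°
  d=(0.9659,-0.2588)  start (5,3)  tX=0.3209 tY=2.8205  stride 1/|dx|=1.0353 1/|dy|=3.8637
    cross x-line → (6,3), t=0.3209
    cross x-line → (7,3), t=1.3562
    cross x-line → (8,3), t=2.3915 (wall)
  → r_2 = 2.3915
beam 3: φ=90°, α=75°
  d=(0.2588,0.9659)  start (5,3)  tX=1.1977 tY=0.2795  stride 1/|dx|=3.8637 1/|dy|=1.0353
    cross y-line → (5,4), t=0.2795
    cross x-line → (6,4), t=1.1977
    cross y-line → (6,5), t=1.3148
    cross y-line → (6,6), t=2.3501 (wall)
  → r_3 = 2.3501

ranges = [2.8263, 2.3915, 2.3501]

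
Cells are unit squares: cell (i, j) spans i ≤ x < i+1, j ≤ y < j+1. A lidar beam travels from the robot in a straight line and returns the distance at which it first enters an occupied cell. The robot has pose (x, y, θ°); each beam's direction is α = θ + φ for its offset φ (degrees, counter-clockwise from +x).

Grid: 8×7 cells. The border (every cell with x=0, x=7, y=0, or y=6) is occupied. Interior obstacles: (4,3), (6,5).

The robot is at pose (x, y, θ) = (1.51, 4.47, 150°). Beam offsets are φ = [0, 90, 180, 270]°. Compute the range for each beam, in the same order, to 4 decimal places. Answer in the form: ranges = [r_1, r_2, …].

ranges = [0.5889, 1.0200, 2.8752, 1.7667]

beam 1: φ=0°, α=150°
  d=(-0.8660,0.5000)  start (1,4)  tX=0.5889 tY=1.0600  stride 1/|dx|=1.1547 1/|dy|=2.0000
    cross x-line → (0,4), t=0.5889 (wall)
  → r_1 = 0.5889
beam 2: φ=90°, α=240°
  d=(-0.5000,-0.8660)  start (1,4)  tX=1.0200 tY=0.5427  stride 1/|dx|=2.0000 1/|dy|=1.1547
    cross y-line → (1,3), t=0.5427
    cross x-line → (0,3), t=1.0200 (wall)
  → r_2 = 1.0200
beam 3: φ=180°, α=330°
  d=(0.8660,-0.5000)  start (1,4)  tX=0.5658 tY=0.9400  stride 1/|dx|=1.1547 1/|dy|=2.0000
    cross x-line → (2,4), t=0.5658
    cross y-line → (2,3), t=0.9400
    cross x-line → (3,3), t=1.7205
    cross x-line → (4,3), t=2.8752 (wall)
  → r_3 = 2.8752
beam 4: φ=270°, α=60°
  d=(0.5000,0.8660)  start (1,4)  tX=0.9800 tY=0.6120  stride 1/|dx|=2.0000 1/|dy|=1.1547
    cross y-line → (1,5), t=0.6120
    cross x-line → (2,5), t=0.9800
    cross y-line → (2,6), t=1.7667 (wall)
  → r_4 = 1.7667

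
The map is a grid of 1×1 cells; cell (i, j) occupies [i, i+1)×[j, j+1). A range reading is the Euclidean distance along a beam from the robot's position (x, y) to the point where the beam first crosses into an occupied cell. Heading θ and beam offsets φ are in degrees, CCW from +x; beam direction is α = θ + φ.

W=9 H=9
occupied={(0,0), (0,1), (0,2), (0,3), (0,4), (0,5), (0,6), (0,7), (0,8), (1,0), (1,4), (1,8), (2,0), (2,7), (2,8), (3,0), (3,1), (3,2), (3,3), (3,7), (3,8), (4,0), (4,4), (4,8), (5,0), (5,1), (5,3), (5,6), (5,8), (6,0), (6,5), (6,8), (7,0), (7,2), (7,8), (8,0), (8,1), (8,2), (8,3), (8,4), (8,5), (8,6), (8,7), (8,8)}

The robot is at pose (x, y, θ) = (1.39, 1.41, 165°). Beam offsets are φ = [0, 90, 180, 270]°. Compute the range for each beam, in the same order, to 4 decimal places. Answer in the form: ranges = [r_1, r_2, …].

ranges = [0.4038, 0.4245, 1.5841, 5.7872]

beam 1: φ=0°, α=165°
  dir = (cos 165°, sin 165°) = (-0.9659, 0.2588); from cell (1,1)
  next x-line at t=0.4038, next y-line at t=2.2796; Δt_x=1.0353, Δt_y=3.8637
    x: enter (0,1) at t=0.4038 ← occupied
  → r_1 = 0.4038
beam 2: φ=90°, α=255°
  dir = (cos 255°, sin 255°) = (-0.2588, -0.9659); from cell (1,1)
  next x-line at t=1.5068, next y-line at t=0.4245; Δt_x=3.8637, Δt_y=1.0353
    y: enter (1,0) at t=0.4245 ← occupied
  → r_2 = 0.4245
beam 3: φ=180°, α=345°
  dir = (cos 345°, sin 345°) = (0.9659, -0.2588); from cell (1,1)
  next x-line at t=0.6315, next y-line at t=1.5841; Δt_x=1.0353, Δt_y=3.8637
    x: enter (2,1) at t=0.6315
    y: enter (2,0) at t=1.5841 ← occupied
  → r_3 = 1.5841
beam 4: φ=270°, α=75°
  dir = (cos 75°, sin 75°) = (0.2588, 0.9659); from cell (1,1)
  next x-line at t=2.3569, next y-line at t=0.6108; Δt_x=3.8637, Δt_y=1.0353
    y: enter (1,2) at t=0.6108
    y: enter (1,3) at t=1.6461
    x: enter (2,3) at t=2.3569
    y: enter (2,4) at t=2.6814
    y: enter (2,5) at t=3.7166
    y: enter (2,6) at t=4.7519
    y: enter (2,7) at t=5.7872 ← occupied
  → r_4 = 5.7872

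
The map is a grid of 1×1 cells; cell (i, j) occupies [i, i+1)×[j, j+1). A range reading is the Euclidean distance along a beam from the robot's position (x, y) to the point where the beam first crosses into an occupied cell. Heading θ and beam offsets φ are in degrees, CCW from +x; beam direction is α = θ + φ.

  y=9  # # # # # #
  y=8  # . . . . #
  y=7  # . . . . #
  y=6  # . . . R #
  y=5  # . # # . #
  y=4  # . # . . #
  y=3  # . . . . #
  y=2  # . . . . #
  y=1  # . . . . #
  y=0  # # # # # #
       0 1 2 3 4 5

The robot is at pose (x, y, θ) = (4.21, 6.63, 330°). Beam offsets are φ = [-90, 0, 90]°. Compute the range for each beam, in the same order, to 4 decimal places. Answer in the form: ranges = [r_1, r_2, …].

ranges = [0.7275, 0.9122, 1.5800]

beam 1: φ=-90°, α=240°
  direction (-0.5000, -0.8660); cell (4,6); t to first gridline: x 0.4200, y 0.7275 (then +2.0000 / +1.1547)
    (3,6) via x @ 0.4200
    (3,5) via y @ 0.7275  # hit
  → r_1 = 0.7275
beam 2: φ=0°, α=330°
  direction (0.8660, -0.5000); cell (4,6); t to first gridline: x 0.9122, y 1.2600 (then +1.1547 / +2.0000)
    (5,6) via x @ 0.9122  # hit
  → r_2 = 0.9122
beam 3: φ=90°, α=60°
  direction (0.5000, 0.8660); cell (4,6); t to first gridline: x 1.5800, y 0.4272 (then +2.0000 / +1.1547)
    (4,7) via y @ 0.4272
    (5,7) via x @ 1.5800  # hit
  → r_3 = 1.5800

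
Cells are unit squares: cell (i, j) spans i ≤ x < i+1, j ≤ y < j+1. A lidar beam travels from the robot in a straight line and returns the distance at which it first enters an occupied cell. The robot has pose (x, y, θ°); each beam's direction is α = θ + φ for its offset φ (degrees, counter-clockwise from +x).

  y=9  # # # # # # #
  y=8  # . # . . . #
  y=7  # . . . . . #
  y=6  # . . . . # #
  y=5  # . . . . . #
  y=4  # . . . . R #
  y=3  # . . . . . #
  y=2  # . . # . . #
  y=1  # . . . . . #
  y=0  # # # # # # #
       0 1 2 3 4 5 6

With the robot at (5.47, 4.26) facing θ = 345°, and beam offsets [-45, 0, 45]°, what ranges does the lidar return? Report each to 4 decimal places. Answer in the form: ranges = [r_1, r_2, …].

ranges = [1.0600, 0.5487, 0.6120]

beam 1: φ=-45°, α=300°
  dir = (cos 300°, sin 300°) = (0.5000, -0.8660); from cell (5,4)
  next x-line at t=1.0600, next y-line at t=0.3002; Δt_x=2.0000, Δt_y=1.1547
    y: enter (5,3) at t=0.3002
    x: enter (6,3) at t=1.0600 ← occupied
  → r_1 = 1.0600
beam 2: φ=0°, α=345°
  dir = (cos 345°, sin 345°) = (0.9659, -0.2588); from cell (5,4)
  next x-line at t=0.5487, next y-line at t=1.0046; Δt_x=1.0353, Δt_y=3.8637
    x: enter (6,4) at t=0.5487 ← occupied
  → r_2 = 0.5487
beam 3: φ=45°, α=30°
  dir = (cos 30°, sin 30°) = (0.8660, 0.5000); from cell (5,4)
  next x-line at t=0.6120, next y-line at t=1.4800; Δt_x=1.1547, Δt_y=2.0000
    x: enter (6,4) at t=0.6120 ← occupied
  → r_3 = 0.6120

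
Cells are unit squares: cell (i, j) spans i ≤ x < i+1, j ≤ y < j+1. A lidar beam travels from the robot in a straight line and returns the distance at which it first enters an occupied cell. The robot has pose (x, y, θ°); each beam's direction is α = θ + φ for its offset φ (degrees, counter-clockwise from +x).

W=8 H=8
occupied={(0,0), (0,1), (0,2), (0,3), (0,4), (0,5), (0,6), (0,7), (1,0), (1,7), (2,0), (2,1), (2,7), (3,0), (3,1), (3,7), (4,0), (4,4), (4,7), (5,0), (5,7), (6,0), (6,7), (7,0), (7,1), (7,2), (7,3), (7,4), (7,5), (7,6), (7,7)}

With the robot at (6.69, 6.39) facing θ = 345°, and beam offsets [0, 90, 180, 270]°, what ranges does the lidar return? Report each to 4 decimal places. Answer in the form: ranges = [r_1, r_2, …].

beam 1: φ=0°, α=345°
  cosα=0.9659 sinα=-0.2588 | (6,6) | tMaxX 0.3209 tMaxY 1.5068 | tΔX 1.0353 tΔY 3.8637
    t=0.3209 [x] (7,6) — stop
  → r_1 = 0.3209
beam 2: φ=90°, α=75°
  cosα=0.2588 sinα=0.9659 | (6,6) | tMaxX 1.1977 tMaxY 0.6315 | tΔX 3.8637 tΔY 1.0353
    t=0.6315 [y] (6,7) — stop
  → r_2 = 0.6315
beam 3: φ=180°, α=165°
  cosα=-0.9659 sinα=0.2588 | (6,6) | tMaxX 0.7143 tMaxY 2.3569 | tΔX 1.0353 tΔY 3.8637
    t=0.7143 [x] (5,6)
    t=1.7496 [x] (4,6)
    t=2.3569 [y] (4,7) — stop
  → r_3 = 2.3569
beam 4: φ=270°, α=255°
  cosα=-0.2588 sinα=-0.9659 | (6,6) | tMaxX 2.6660 tMaxY 0.4038 | tΔX 3.8637 tΔY 1.0353
    t=0.4038 [y] (6,5)
    t=1.4390 [y] (6,4)
    t=2.4743 [y] (6,3)
    t=2.6660 [x] (5,3)
    t=3.5096 [y] (5,2)
    t=4.5449 [y] (5,1)
    t=5.5801 [y] (5,0) — stop
  → r_4 = 5.5801

ranges = [0.3209, 0.6315, 2.3569, 5.5801]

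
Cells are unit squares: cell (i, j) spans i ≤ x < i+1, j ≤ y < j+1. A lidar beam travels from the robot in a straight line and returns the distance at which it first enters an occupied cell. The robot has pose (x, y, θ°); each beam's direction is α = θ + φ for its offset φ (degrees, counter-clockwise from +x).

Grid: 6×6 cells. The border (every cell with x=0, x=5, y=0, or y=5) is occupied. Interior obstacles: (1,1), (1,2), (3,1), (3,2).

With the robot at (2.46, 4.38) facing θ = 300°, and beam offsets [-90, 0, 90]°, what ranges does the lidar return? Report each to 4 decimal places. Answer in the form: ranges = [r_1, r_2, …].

ranges = [1.6859, 1.5935, 1.2400]

beam 1: φ=-90°, α=210°
  direction (-0.8660, -0.5000); cell (2,4); t to first gridline: x 0.5312, y 0.7600 (then +1.1547 / +2.0000)
    (1,4) via x @ 0.5312
    (1,3) via y @ 0.7600
    (0,3) via x @ 1.6859  # hit
  → r_1 = 1.6859
beam 2: φ=0°, α=300°
  direction (0.5000, -0.8660); cell (2,4); t to first gridline: x 1.0800, y 0.4388 (then +2.0000 / +1.1547)
    (2,3) via y @ 0.4388
    (3,3) via x @ 1.0800
    (3,2) via y @ 1.5935  # hit
  → r_2 = 1.5935
beam 3: φ=90°, α=30°
  direction (0.8660, 0.5000); cell (2,4); t to first gridline: x 0.6235, y 1.2400 (then +1.1547 / +2.0000)
    (3,4) via x @ 0.6235
    (3,5) via y @ 1.2400  # hit
  → r_3 = 1.2400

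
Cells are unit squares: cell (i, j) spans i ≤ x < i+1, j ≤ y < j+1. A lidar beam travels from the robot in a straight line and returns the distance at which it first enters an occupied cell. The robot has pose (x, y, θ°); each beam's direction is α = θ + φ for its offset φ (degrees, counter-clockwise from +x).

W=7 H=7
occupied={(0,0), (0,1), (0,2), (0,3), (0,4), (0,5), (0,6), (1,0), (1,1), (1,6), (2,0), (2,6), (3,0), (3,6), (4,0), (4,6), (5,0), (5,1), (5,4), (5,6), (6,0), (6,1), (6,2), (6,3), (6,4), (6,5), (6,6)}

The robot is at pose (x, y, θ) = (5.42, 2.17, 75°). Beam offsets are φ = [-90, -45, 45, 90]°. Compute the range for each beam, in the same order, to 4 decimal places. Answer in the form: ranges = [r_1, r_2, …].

ranges = [0.6005, 0.6697, 4.4225, 4.5759]

beam 1: φ=-90°, α=345°
  direction (0.9659, -0.2588); cell (5,2); t to first gridline: x 0.6005, y 0.6568 (then +1.0353 / +3.8637)
    (6,2) via x @ 0.6005  # hit
  → r_1 = 0.6005
beam 2: φ=-45°, α=30°
  direction (0.8660, 0.5000); cell (5,2); t to first gridline: x 0.6697, y 1.6600 (then +1.1547 / +2.0000)
    (6,2) via x @ 0.6697  # hit
  → r_2 = 0.6697
beam 3: φ=45°, α=120°
  direction (-0.5000, 0.8660); cell (5,2); t to first gridline: x 0.8400, y 0.9584 (then +2.0000 / +1.1547)
    (4,2) via x @ 0.8400
    (4,3) via y @ 0.9584
    (4,4) via y @ 2.1131
    (3,4) via x @ 2.8400
    (3,5) via y @ 3.2678
    (3,6) via y @ 4.4225  # hit
  → r_3 = 4.4225
beam 4: φ=90°, α=165°
  direction (-0.9659, 0.2588); cell (5,2); t to first gridline: x 0.4348, y 3.2069 (then +1.0353 / +3.8637)
    (4,2) via x @ 0.4348
    (3,2) via x @ 1.4701
    (2,2) via x @ 2.5054
    (2,3) via y @ 3.2069
    (1,3) via x @ 3.5406
    (0,3) via x @ 4.5759  # hit
  → r_4 = 4.5759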